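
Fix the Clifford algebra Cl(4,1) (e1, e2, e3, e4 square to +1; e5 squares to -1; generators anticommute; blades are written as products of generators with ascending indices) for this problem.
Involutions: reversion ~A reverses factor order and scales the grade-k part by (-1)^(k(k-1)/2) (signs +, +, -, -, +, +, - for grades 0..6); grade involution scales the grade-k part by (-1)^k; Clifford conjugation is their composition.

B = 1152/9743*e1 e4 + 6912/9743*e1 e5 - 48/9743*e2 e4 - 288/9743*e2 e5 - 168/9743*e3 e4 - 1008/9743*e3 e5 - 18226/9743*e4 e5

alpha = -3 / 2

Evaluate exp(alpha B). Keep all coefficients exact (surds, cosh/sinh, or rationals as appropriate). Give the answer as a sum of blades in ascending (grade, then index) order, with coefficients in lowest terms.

B^2 term by term: the squares give (1152/9743)^2*(e1 e4)^2 + (6912/9743)^2*(e1 e5)^2 + (-48/9743)^2*(e2 e4)^2 + (-288/9743)^2*(e2 e5)^2 + (-168/9743)^2*(e3 e4)^2 + (-1008/9743)^2*(e3 e5)^2 + (-18226/9743)^2*(e4 e5)^2 = 1327104/94926049*(-1) + 47775744/94926049*(+1) + 2304/94926049*(-1) + 82944/94926049*(+1) + 28224/94926049*(-1) + 1016064/94926049*(+1) + 332187076/94926049*(+1) = 4 (each basis 2-blade squares to minus the product of its generators' squares); cross terms between blades sharing an index anticommute and cancel; the commuting (index-disjoint) pairs give grade-4 terms 2*c*c'*(blade product), which cancel blade by blade — e1 e2 e4 e5: 663552/94926049 - 663552/94926049 = 0; e1 e3 e4 e5: 2322432/94926049 - 2322432/94926049 = 0; e2 e3 e4 e5: -96768/94926049 + 96768/94926049 = 0 — confirming B is simple. So B^2 = 4.
B^2 = 4 — hyperbolic case — the even/odd split gives cosh and sinh: l = 2, alpha*l = -3, so exp(alpha B) = cosh(-3) + (sinh(-3)/2)*B = cosh(3) + (-sinh(3)/2)*B.
Answer: cosh(3) - 576*sinh(3)/9743*e1 e4 - 3456*sinh(3)/9743*e1 e5 + 24*sinh(3)/9743*e2 e4 + 144*sinh(3)/9743*e2 e5 + 84*sinh(3)/9743*e3 e4 + 504*sinh(3)/9743*e3 e5 + 9113*sinh(3)/9743*e4 e5


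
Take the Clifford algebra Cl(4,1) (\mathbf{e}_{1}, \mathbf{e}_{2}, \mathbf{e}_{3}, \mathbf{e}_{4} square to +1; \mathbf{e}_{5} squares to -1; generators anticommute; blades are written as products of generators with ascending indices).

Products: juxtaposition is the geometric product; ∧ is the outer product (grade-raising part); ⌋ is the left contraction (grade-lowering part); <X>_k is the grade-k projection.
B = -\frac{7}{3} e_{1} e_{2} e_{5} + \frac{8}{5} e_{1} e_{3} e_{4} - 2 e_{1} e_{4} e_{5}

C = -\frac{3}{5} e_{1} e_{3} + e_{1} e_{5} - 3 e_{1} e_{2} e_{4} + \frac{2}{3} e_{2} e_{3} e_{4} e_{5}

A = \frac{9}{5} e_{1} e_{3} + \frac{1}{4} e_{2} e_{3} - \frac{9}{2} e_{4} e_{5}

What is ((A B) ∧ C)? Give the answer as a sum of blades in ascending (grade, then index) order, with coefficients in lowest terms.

step 1: 9 e_{1} - \frac{72}{25} e_{4} - \frac{101}{10} e_{1} e_{2} e_{4} + \frac{467}{60} e_{1} e_{3} e_{5} - \frac{21}{5} e_{2} e_{3} e_{5} + \frac{18}{5} e_{3} e_{4} e_{5} - \frac{1}{2} e_{1} e_{2} e_{3} e_{4} e_{5}
step 2: \frac{216}{125} e_{1} e_{3} e_{4} + \frac{72}{25} e_{1} e_{4} e_{5} + 6 e_{1} e_{2} e_{3} e_{4} e_{5}
Answer: \frac{216}{125} e_{1} e_{3} e_{4} + \frac{72}{25} e_{1} e_{4} e_{5} + 6 e_{1} e_{2} e_{3} e_{4} e_{5}


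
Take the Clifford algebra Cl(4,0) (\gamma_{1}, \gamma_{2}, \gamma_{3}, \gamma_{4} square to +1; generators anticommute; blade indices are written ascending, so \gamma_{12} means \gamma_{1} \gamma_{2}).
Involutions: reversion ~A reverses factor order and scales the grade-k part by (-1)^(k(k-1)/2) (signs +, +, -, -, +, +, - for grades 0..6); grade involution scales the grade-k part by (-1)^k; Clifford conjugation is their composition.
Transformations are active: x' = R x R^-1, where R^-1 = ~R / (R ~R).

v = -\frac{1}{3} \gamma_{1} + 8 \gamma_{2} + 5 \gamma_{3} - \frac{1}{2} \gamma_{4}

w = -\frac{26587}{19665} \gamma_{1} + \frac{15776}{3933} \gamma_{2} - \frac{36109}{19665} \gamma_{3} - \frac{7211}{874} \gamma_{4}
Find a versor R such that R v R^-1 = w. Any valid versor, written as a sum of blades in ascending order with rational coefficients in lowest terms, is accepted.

Equal squares first: v^2 = w^2 = \frac{3217}{36}. Then v + w = -\frac{33142}{19665} \gamma_{1} + \frac{47240}{3933} \gamma_{2} + \frac{62216}{19665} \gamma_{3} - \frac{3824}{437} \gamma_{4} is a versor taking v to w, provided it is invertible.
Answer: -\frac{33142}{19665} \gamma_{1} + \frac{47240}{3933} \gamma_{2} + \frac{62216}{19665} \gamma_{3} - \frac{3824}{437} \gamma_{4}


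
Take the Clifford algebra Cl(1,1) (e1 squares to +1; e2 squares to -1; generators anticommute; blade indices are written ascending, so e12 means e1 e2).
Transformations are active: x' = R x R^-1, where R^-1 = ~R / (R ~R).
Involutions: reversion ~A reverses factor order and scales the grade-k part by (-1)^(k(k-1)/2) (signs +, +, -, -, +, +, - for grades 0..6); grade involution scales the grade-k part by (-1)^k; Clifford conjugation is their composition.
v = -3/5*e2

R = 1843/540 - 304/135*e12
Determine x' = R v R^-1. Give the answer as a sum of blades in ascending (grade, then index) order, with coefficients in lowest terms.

~R = 1843/540 + 304/135*e12, and R ~R = 639331/97200, so R^-1 = ~R / (639331/97200).
R v = -304/225*e1 - 1843/900*e2
Answer: -12416/8855*e1 - 2701/1771*e2


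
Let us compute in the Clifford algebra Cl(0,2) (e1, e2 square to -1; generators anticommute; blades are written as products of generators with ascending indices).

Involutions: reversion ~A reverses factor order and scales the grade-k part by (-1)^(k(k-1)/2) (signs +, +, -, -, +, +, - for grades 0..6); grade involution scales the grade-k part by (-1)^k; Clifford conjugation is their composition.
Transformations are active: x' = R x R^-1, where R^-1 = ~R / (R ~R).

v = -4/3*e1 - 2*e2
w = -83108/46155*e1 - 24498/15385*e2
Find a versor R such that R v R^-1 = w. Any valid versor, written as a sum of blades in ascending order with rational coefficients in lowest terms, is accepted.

Construction: equal norms (both -52/9) license R = v + w = -48216/15385*e1 - 55268/15385*e2 — nothing changes along that direction, while (v - w)/2 changes sign, so v maps onto w.
Answer: -48216/15385*e1 - 55268/15385*e2


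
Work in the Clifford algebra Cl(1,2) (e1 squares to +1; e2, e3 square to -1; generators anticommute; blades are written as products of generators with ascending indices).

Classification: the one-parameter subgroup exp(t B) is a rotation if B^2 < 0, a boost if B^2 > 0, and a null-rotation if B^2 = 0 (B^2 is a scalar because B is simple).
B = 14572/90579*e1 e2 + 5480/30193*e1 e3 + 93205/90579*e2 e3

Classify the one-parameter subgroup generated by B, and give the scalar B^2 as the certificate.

B^2 term by term: the squares give (14572/90579)^2*(e1 e2)^2 + (5480/30193)^2*(e1 e3)^2 + (93205/90579)^2*(e2 e3)^2 = 212343184/8204555241*(+1) + 30030400/911617249*(+1) + 8687172025/8204555241*(-1) = -1 (each basis 2-blade squares to minus the product of its generators' squares); cross terms between blades sharing an index anticommute and cancel. So B^2 = -1.
Answer: rotation, certificate B^2 = -1. Note: conjugating B changes its blade decomposition but never the scalar B^2 = -1, whose sign settles the classification.


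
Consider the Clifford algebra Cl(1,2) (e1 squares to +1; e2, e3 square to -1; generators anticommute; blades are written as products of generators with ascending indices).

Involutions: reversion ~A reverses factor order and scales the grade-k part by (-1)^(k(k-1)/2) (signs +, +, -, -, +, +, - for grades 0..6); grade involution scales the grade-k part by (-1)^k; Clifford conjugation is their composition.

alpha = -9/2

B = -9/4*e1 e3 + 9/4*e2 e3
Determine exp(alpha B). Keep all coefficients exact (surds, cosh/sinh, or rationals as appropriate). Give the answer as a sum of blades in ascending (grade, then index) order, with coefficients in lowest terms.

B^2 term by term: the squares give (-9/4)^2*(e1 e3)^2 + (9/4)^2*(e2 e3)^2 = 81/16*(+1) + 81/16*(-1) = 0 (each basis 2-blade squares to minus the product of its generators' squares); cross terms between blades sharing an index anticommute and cancel. So B^2 = 0.
B^2 = 0, so the series truncates immediately: exp(alpha B) = 1 + alpha B (parabolic case).
Answer: 1 + 81/8*e1 e3 - 81/8*e2 e3


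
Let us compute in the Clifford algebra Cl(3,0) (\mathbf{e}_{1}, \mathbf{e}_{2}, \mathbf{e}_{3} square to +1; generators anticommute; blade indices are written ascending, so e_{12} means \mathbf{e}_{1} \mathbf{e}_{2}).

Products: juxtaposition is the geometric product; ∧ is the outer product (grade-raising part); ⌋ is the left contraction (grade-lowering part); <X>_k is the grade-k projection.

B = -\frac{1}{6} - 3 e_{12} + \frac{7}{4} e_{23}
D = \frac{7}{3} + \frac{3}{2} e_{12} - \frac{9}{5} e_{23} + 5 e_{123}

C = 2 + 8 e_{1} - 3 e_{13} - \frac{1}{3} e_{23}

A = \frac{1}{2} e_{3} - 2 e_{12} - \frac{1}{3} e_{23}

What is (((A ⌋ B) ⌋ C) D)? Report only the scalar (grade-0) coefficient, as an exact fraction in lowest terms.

step 1: -\frac{65}{12} - \frac{7}{8} e_{2}
step 2: -\frac{65}{6} - \frac{130}{3} e_{1} + \frac{7}{24} e_{3} + \frac{65}{4} e_{13} + \frac{65}{36} e_{23}
step 3: -\frac{793}{36} - \frac{3965}{36} e_{1} + \frac{671}{40} e_{2} + \frac{49}{72} e_{3} + \frac{347}{24} e_{12} + \frac{845}{24} e_{13} - \frac{36413}{216} e_{23} + \frac{1165}{48} e_{123}
Answer: -\frac{793}{36}


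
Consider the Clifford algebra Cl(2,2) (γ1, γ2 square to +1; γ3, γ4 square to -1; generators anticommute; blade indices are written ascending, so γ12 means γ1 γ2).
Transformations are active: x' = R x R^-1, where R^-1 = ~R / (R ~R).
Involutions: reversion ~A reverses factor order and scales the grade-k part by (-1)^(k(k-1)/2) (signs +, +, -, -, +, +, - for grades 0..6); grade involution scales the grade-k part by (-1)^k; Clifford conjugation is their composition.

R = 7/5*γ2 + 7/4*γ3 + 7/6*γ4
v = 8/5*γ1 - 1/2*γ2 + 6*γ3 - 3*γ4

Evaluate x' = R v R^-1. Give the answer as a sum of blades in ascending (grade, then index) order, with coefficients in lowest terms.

~R = 7/5*γ2 + 7/4*γ3 + 7/6*γ4, and R ~R = -8869/3600, so R^-1 = ~R / (-8869/3600).
R v = -77/10 - 56/25*γ12 - 14/5*γ13 - 28/15*γ14 + 371/40*γ23 - 217/60*γ24 - 49/4*γ34
Answer: -8/5*γ1 + 3349/362*γ2 + 894/181*γ3 + 1863/181*γ4


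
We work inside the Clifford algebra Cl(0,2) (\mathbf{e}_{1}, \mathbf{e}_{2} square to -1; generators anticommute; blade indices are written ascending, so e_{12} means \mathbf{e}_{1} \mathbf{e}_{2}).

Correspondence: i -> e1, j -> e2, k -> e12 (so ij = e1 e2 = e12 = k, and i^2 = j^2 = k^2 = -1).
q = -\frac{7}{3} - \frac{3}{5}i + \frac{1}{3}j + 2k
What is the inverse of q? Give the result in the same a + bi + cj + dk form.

In blades: q = -\frac{7}{3} - \frac{3}{5} e_{1} + \frac{1}{3} e_{2} + 2 e_{12}.
With qbar = -\frac{7}{3} + \frac{3}{5} e_{1} - \frac{1}{3} e_{2} - 2 e_{12} (scalar fixed, mapped units negated), q qbar = \frac{2231}{225} (the sum of squared coefficients), so q^-1 = qbar / (\frac{2231}{225}) = -\frac{525}{2231} + \frac{135}{2231} e_{1} - \frac{75}{2231} e_{2} - \frac{450}{2231} e_{12}; translating back:
Answer: -\frac{525}{2231} + \frac{135}{2231}i - \frac{75}{2231}j - \frac{450}{2231}k


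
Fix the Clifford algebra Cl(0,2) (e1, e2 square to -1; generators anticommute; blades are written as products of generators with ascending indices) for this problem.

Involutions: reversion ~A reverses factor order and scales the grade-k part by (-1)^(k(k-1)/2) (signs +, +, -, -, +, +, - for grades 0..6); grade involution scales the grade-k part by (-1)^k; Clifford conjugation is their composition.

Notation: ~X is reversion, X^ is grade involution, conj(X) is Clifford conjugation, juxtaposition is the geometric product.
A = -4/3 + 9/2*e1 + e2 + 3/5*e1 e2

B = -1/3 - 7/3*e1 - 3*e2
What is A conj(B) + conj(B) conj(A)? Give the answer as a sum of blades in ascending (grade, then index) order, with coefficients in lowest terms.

first term: -235/18 - 577/90*e1 - 44/15*e2 + 329/30*e1 e2
second term: 251/18 - 307/90*e1 - 34/15*e2 + 341/30*e1 e2
Answer: 8/9 - 442/45*e1 - 26/5*e2 + 67/3*e1 e2


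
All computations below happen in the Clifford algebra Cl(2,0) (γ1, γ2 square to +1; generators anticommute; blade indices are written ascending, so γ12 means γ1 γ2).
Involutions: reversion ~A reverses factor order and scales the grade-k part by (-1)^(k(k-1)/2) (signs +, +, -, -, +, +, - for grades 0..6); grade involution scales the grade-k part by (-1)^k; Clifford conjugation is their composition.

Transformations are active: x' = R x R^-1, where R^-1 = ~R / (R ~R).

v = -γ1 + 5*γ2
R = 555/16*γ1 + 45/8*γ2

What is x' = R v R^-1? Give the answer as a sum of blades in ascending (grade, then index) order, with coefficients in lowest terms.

~R = 555/16*γ1 + 45/8*γ2, and R ~R = 316125/256, so R^-1 = ~R / (316125/256).
R v = -105/16 + 2865/16*γ12
Answer: 887/1405*γ1 - 7109/1405*γ2


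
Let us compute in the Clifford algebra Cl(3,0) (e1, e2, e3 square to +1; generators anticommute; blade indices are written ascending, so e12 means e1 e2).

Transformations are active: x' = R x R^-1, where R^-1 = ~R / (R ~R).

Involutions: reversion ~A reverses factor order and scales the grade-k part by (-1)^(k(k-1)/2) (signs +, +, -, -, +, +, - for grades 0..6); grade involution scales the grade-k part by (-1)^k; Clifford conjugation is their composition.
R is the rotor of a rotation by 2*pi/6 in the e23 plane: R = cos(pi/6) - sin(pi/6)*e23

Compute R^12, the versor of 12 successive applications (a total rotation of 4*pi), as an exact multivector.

Rotor phase runs at HALF the rotation angle; powers of one rotor simply add phase, so after 12 steps in e23 the phase is 12*pi/6 = 2*pi and R^12 = cos(2*pi) - sin(2*pi)*e23.
cos(2*pi) = 1 and sin(2*pi) = 0, so R^12 = 1. The total rotation 4*pi is 2 full turns, so every vector returns to itself, yet the rotor is +1, back on the identity sheet (an even number of 2*pi turns).
Answer: 1


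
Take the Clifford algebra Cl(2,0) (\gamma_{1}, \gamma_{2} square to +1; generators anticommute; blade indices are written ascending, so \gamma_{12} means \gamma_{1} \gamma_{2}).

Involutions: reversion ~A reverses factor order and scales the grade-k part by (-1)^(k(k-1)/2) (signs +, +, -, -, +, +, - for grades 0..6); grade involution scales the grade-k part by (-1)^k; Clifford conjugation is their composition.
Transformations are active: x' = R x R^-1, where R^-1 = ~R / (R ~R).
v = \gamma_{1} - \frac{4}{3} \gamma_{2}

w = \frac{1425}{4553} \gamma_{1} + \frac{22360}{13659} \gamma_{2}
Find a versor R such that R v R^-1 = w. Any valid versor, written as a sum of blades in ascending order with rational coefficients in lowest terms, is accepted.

Since q(v) = q(w) = \frac{25}{9}, the sum R = v + w = \frac{5978}{4553} \gamma_{1} + \frac{4148}{13659} \gamma_{2} does the job whenever invertible.
Answer: \frac{5978}{4553} \gamma_{1} + \frac{4148}{13659} \gamma_{2}


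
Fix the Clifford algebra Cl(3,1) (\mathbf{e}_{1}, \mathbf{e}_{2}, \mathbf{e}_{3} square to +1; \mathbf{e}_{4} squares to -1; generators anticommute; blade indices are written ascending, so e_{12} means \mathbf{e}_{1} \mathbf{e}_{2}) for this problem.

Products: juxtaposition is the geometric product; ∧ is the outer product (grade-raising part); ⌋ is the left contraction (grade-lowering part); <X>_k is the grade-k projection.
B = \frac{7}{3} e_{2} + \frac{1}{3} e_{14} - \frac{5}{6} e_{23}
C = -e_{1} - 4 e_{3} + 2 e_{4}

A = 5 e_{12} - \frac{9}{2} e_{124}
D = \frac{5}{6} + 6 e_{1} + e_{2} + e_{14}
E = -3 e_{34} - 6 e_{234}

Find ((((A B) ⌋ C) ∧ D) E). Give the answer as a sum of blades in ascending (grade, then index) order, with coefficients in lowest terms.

step 1: \frac{35}{3} e_{1} + \frac{3}{2} e_{2} - \frac{25}{6} e_{13} + \frac{21}{2} e_{14} - \frac{5}{3} e_{24} + \frac{15}{4} e_{134}
step 2: -\frac{35}{3}
step 3: -\frac{175}{18} - 70 e_{1} - \frac{35}{3} e_{2} - \frac{35}{3} e_{14}
step 4: 35 e_{13} + \frac{595}{6} e_{34} - 70 e_{123} + 210 e_{134} + \frac{280}{3} e_{234} + 420 e_{1234}
Answer: 35 e_{13} + \frac{595}{6} e_{34} - 70 e_{123} + 210 e_{134} + \frac{280}{3} e_{234} + 420 e_{1234}


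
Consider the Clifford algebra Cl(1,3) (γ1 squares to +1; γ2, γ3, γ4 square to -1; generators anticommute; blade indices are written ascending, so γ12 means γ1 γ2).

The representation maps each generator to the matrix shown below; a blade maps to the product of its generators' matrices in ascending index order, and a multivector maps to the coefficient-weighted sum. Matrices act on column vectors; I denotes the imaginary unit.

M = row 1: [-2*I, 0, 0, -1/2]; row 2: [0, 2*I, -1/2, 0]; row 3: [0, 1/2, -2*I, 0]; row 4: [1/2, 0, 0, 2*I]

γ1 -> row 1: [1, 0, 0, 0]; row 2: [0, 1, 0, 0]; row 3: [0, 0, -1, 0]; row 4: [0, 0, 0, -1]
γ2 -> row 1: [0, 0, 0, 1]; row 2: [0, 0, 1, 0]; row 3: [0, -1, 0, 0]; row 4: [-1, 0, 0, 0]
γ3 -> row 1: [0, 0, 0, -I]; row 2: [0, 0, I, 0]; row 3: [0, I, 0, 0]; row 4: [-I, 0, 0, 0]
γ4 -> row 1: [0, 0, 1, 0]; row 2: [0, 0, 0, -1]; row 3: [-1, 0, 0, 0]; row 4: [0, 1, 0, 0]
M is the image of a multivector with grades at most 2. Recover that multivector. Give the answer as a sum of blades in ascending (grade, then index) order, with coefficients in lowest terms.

Method: the blade images are trace-orthogonal — tr(rho(e_A) rho(e_B)^-1) = 4 if A = B and 0 otherwise — and rho(e_A)^-1 = (e_A)^2 * rho(e_A) with (e_A)^2 = +1 or -1, so the coefficient of e_A in the preimage is (e_A)^2 * tr(M rho(e_A))/4.
Nonzero projections over blades of grade <= 2: γ2: (γ2)^2 = -1, tr(M rho(γ2)) = 2, coefficient -1/2; γ23: (γ23)^2 = -1, tr(M rho(γ23)) = -8, coefficient 2. Every other blade of grade <= 2 projects to 0.
Answer: -1/2*γ2 + 2*γ23


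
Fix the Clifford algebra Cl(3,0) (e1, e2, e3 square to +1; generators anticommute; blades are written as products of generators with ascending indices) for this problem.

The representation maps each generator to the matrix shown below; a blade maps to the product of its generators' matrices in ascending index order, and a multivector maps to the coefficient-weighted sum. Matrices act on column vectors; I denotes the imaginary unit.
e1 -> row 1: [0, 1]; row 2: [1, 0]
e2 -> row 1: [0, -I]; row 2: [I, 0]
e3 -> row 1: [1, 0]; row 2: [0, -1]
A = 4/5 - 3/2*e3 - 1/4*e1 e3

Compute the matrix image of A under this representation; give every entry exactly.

Bivector images (products of the table entries): rho(e1 e3) = rho(e1)rho(e3) = row 1: [0, -1]; row 2: [1, 0].
M = (4/5)*1 + (-3/2)*rho(e3) + (-1/4)*rho(e1 e3), summed entrywise (1 is the identity matrix):
Answer: row 1: [-7/10, 1/4]; row 2: [-1/4, 23/10]


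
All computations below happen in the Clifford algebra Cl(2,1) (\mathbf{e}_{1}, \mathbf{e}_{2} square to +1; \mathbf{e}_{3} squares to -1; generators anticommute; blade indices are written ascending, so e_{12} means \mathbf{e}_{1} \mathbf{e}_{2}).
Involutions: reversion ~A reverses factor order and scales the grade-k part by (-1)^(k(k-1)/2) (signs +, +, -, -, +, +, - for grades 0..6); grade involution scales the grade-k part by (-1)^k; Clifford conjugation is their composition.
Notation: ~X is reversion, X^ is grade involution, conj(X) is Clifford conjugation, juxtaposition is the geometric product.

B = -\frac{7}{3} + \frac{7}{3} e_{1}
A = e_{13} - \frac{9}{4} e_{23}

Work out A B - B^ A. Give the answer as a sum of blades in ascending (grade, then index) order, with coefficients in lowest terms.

first term: -\frac{7}{3} e_{3} - \frac{7}{3} e_{13} + \frac{21}{4} e_{23} - \frac{21}{4} e_{123}
second term: -\frac{7}{3} e_{3} - \frac{7}{3} e_{13} + \frac{21}{4} e_{23} + \frac{21}{4} e_{123}
Answer: -\frac{21}{2} e_{123}


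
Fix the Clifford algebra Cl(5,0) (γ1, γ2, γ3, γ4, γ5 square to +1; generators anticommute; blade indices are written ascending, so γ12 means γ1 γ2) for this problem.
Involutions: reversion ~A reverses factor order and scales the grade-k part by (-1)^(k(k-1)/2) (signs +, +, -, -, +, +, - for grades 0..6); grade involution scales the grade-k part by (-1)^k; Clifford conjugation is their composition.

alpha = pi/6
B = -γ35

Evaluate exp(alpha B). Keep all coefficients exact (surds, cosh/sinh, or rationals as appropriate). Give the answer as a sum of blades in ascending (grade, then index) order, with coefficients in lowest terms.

B^2 = (-1)^2*(γ35)^2 = 1*(-1) = -1 (a basis 2-blade squares to minus the product of its generators' squares).
B^2 = -1 — a negative square means the series sums to a rotation: l = 1, alpha*l = pi/6, so exp(alpha B) = cos(pi/6) + (sin(pi/6)/1)*B = sqrt(3)/2 + (1/2)*B.
Answer: sqrt(3)/2 - 1/2*γ35


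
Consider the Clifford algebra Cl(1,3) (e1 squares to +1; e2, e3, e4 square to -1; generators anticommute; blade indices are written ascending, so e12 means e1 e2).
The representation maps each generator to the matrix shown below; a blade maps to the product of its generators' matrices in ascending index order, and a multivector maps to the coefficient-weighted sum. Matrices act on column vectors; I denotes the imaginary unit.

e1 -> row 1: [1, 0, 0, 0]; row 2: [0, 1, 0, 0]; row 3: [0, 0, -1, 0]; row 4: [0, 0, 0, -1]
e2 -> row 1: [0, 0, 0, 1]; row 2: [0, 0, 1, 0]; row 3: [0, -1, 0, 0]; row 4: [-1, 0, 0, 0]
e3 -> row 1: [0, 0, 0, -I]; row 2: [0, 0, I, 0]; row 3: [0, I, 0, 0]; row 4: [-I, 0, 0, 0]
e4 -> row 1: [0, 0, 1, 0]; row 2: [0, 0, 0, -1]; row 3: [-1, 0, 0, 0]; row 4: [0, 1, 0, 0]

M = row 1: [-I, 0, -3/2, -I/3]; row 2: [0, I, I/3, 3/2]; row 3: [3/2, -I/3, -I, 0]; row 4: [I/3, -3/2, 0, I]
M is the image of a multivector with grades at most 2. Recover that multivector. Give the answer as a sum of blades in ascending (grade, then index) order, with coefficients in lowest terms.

Method: the blade images are trace-orthogonal — tr(rho(e_A) rho(e_B)^-1) = 4 if A = B and 0 otherwise — and rho(e_A)^-1 = (e_A)^2 * rho(e_A) with (e_A)^2 = +1 or -1, so the coefficient of e_A in the preimage is (e_A)^2 * tr(M rho(e_A))/4.
Nonzero projections over blades of grade <= 2: e4: (e4)^2 = -1, tr(M rho(e4)) = 6, coefficient -3/2; e13: (e13)^2 = +1, tr(M rho(e13)) = 4/3, coefficient 1/3; e23: (e23)^2 = -1, tr(M rho(e23)) = -4, coefficient 1. Every other blade of grade <= 2 projects to 0.
Answer: -3/2*e4 + 1/3*e13 + e23


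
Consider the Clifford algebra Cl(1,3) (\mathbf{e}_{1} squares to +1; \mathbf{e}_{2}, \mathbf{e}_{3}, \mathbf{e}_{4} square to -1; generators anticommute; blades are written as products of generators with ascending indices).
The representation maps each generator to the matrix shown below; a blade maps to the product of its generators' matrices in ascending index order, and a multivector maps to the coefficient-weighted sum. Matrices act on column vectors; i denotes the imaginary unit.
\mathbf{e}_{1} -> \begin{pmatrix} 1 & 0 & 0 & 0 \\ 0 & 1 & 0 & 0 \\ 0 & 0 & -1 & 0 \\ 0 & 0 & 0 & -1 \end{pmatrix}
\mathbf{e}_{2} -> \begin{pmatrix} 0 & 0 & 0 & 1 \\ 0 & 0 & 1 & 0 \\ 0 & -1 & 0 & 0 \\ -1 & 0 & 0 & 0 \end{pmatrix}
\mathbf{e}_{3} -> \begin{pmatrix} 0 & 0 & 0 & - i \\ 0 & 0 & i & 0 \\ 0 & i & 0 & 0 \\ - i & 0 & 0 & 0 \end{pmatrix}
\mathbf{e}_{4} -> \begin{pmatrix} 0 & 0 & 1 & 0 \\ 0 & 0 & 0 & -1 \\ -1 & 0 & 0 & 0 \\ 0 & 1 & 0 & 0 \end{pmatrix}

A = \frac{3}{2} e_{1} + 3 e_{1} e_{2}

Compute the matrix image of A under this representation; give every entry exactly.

Bivector images (products of the table entries): rho(e_{1} e_{2}) = rho(\mathbf{e}_{1})rho(\mathbf{e}_{2}) = \begin{pmatrix} 0 & 0 & 0 & 1 \\ 0 & 0 & 1 & 0 \\ 0 & 1 & 0 & 0 \\ 1 & 0 & 0 & 0 \end{pmatrix}.
M = (\frac{3}{2})*rho(e_{1}) + (3)*rho(e_{1} e_{2}), summed entrywise:
Answer: \begin{pmatrix} \frac{3}{2} & 0 & 0 & 3 \\ 0 & \frac{3}{2} & 3 & 0 \\ 0 & 3 & - \frac{3}{2} & 0 \\ 3 & 0 & 0 & - \frac{3}{2} \end{pmatrix}


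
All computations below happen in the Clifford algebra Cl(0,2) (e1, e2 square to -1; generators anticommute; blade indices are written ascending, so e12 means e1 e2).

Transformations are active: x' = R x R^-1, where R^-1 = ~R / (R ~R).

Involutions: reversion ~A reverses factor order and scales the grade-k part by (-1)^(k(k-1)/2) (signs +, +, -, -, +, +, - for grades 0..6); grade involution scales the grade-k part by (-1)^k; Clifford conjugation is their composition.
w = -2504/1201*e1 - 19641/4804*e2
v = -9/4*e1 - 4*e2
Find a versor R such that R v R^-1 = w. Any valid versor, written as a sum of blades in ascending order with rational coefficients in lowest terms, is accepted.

Take R = v + w = -20825/4804*e1 - 38857/4804*e2. Because q(v) = q(w) = -337/16, conjugation by R sends v exactly to w.
Answer: -20825/4804*e1 - 38857/4804*e2


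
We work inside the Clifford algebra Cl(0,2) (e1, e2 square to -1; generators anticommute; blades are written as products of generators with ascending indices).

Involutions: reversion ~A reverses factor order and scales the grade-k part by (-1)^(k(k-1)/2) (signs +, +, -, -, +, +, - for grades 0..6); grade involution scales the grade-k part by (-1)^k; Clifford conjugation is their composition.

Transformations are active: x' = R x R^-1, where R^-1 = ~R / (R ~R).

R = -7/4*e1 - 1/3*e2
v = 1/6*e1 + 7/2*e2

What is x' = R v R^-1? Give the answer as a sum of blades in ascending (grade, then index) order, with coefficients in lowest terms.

~R = -7/4*e1 - 1/3*e2, and R ~R = -457/144, so R^-1 = ~R / (-457/144).
R v = 35/24 - 437/72*e1 e2
Answer: 3953/2742*e1 - 2919/914*e2


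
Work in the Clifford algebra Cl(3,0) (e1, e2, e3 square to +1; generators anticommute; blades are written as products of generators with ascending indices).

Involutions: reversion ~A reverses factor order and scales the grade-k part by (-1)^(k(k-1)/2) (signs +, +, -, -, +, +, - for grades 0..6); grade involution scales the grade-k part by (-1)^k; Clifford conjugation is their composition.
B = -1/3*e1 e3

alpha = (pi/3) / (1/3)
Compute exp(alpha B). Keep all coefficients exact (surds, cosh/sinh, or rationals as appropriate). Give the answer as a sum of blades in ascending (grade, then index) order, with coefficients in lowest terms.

B^2 = (-1/3)^2*(e1 e3)^2 = 1/9*(-1) = -1/9 (a basis 2-blade squares to minus the product of its generators' squares).
B^2 = -1/9 — B^2 < 0, so the exponential closes trigonometrically: l = 1/3, alpha*l = pi/3, so exp(alpha B) = cos(pi/3) + (sin(pi/3)/(1/3))*B = 1/2 + (3*sqrt(3)/2)*B.
Answer: 1/2 - sqrt(3)/2*e1 e3


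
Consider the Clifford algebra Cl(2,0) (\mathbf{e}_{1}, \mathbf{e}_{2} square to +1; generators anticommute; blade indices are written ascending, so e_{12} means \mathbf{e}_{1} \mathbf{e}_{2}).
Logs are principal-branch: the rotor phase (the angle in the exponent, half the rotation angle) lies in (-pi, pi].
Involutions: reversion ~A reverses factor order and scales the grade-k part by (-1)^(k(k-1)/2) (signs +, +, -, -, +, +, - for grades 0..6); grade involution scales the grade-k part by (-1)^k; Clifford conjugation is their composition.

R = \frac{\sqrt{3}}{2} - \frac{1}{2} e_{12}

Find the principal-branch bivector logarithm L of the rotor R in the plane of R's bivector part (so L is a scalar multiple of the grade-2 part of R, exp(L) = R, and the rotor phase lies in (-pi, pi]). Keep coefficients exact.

The scalar part of R is \frac{\sqrt{3}}{2}, which fixes the principal-branch rotor phase; the unit plane is then the bivector part divided by the sine of that phase, and L is that plane scaled by the phase.
Concretely: cos(phase) = \frac{\sqrt{3}}{2} gives phase = ±\frac{\pi}{6}, and since phase/sin(phase) is even the sign is immaterial: L = (phase/sin(phase)) * <R>_2 = (\frac{\pi}{3}) * <R>_2.
Answer: - \frac{\pi}{6} e_{12}


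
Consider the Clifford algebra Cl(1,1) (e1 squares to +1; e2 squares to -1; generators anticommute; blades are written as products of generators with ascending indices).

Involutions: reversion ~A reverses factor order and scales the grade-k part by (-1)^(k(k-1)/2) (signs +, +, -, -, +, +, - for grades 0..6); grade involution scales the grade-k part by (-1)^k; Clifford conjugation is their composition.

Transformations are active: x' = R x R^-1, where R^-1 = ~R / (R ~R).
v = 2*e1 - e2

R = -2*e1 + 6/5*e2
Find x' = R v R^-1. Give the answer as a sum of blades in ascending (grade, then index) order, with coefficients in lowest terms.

~R = -2*e1 + 6/5*e2, and R ~R = 64/25, so R^-1 = ~R / (64/25).
R v = -14/5 - 2/5*e1 e2
Answer: 19/8*e1 - 13/8*e2


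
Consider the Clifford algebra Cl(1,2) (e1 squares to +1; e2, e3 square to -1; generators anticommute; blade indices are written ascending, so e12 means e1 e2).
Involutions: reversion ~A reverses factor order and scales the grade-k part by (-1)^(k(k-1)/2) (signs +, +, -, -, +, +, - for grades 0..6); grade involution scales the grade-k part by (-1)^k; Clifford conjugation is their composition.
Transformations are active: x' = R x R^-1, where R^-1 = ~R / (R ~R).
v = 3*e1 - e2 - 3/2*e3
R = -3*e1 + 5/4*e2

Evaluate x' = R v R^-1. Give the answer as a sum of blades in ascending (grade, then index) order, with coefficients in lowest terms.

~R = -3*e1 + 5/4*e2, and R ~R = 119/16, so R^-1 = ~R / (119/16).
R v = -31/4 - 3/4*e12 + 9/2*e13 - 15/8*e23
Answer: 387/119*e1 - 191/119*e2 + 3/2*e3


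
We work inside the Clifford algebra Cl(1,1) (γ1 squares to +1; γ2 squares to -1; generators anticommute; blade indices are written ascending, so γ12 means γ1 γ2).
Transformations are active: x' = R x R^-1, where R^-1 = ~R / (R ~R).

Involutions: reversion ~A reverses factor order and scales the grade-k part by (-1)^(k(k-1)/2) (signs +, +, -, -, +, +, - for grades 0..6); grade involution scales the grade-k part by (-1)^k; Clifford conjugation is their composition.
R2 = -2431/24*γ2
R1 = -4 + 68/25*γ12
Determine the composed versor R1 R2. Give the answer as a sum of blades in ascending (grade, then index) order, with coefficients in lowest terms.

Distribute over the terms of R2 (each basis-blade product reordered to ascending indices, repeated generators contracted through their squares):
R1 (-2431/24*γ2) = 41327/150*γ1 + 2431/6*γ2
Answer: 41327/150*γ1 + 2431/6*γ2


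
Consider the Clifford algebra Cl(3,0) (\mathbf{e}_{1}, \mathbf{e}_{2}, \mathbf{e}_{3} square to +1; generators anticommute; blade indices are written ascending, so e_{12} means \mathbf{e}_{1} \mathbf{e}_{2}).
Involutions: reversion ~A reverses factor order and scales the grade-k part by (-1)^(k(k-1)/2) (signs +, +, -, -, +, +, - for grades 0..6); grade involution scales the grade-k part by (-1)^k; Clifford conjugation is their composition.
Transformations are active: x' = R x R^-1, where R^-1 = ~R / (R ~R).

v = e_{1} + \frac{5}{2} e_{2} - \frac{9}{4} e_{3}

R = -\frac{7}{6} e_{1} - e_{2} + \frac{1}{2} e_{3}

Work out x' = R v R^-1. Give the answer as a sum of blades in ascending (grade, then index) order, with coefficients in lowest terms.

~R = -\frac{7}{6} e_{1} - e_{2} + \frac{1}{2} e_{3}, and R ~R = \frac{47}{18}, so R^-1 = ~R / (\frac{47}{18}).
R v = -\frac{115}{24} - \frac{23}{12} e_{12} + \frac{17}{8} e_{13} + e_{23}
Answer: \frac{617}{188} e_{1} + \frac{55}{47} e_{2} + \frac{39}{94} e_{3}


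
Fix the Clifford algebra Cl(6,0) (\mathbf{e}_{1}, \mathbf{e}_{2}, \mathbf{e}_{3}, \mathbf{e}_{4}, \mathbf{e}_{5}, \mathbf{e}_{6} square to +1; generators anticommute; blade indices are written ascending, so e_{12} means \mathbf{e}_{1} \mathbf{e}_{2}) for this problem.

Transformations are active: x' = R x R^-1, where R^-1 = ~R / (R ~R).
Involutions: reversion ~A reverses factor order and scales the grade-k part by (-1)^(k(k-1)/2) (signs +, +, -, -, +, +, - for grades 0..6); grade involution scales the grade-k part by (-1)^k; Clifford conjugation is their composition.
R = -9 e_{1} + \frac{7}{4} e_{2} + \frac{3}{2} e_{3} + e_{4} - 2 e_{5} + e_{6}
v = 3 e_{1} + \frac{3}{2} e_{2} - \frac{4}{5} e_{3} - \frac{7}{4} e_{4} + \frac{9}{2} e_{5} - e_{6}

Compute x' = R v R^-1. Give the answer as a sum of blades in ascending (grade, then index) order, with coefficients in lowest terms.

~R = -9 e_{1} + \frac{7}{4} e_{2} + \frac{3}{2} e_{3} + e_{4} - 2 e_{5} + e_{6}, and R ~R = \frac{1477}{16}, so R^-1 = ~R / (\frac{1477}{16}).
R v = -\frac{1493}{40} - \frac{75}{4} e_{12} + \frac{27}{10} e_{13} + \frac{51}{4} e_{14} - \frac{69}{2} e_{15} + 6 e_{16} - \frac{73}{20} e_{23} - \frac{73}{16} e_{24} + \frac{87}{8} e_{25} - \frac{13}{4} e_{26} - \frac{73}{40} e_{34} + \frac{103}{20} e_{35} - \frac{7}{10} e_{36} + e_{45} + \frac{3}{4} e_{46} - \frac{5}{2} e_{56}
Answer: \frac{31593}{7385} e_{1} - \frac{6151}{2110} e_{2} - \frac{610}{1477} e_{3} + \frac{27807}{29540} e_{4} - \frac{42577}{14770} e_{5} + \frac{1413}{7385} e_{6}


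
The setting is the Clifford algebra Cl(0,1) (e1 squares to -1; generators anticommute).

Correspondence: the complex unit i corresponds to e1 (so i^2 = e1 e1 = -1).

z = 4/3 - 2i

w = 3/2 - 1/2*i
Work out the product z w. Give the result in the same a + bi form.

In blades: z = 4/3 - 2*e1, w = 3/2 - 1/2*e1.
Distribute z over w term by term (generator squares from the signature, products reordered to ascending indices): (4/3)*w = 2 - 2/3*e1; (-2*e1)*w = -1 - 3*e1.
Sum: 1 - 11/3*e1; translating back through the correspondence:
Answer: 1 - 11/3*i


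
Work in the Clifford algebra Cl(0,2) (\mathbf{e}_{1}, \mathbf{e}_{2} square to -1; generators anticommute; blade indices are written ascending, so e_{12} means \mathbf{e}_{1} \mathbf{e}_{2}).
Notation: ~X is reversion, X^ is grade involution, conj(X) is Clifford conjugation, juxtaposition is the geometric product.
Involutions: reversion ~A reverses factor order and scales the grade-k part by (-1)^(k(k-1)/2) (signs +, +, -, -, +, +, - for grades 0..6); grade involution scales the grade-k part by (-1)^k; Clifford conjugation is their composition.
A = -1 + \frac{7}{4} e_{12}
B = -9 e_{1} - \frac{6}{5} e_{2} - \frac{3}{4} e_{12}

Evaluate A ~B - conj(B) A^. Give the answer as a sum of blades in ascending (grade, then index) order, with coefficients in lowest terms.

first term: -\frac{21}{16} + \frac{111}{10} e_{1} - \frac{291}{20} e_{2} - \frac{3}{4} e_{12}
second term: -\frac{21}{16} - \frac{69}{10} e_{1} - \frac{339}{20} e_{2} - \frac{3}{4} e_{12}
Answer: 18 e_{1} + \frac{12}{5} e_{2}


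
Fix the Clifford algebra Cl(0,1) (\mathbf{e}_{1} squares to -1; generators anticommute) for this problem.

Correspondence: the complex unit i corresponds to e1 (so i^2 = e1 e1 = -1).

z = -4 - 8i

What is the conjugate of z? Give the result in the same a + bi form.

In blades: z = -4 - 8 e_{1}.
Conjugation here is Clifford conjugation: the scalar is fixed and the grade-1 and grade-2 blades all flip sign, giving -4 + 8 e_{1}; translating back:
Answer: -4 + 8i


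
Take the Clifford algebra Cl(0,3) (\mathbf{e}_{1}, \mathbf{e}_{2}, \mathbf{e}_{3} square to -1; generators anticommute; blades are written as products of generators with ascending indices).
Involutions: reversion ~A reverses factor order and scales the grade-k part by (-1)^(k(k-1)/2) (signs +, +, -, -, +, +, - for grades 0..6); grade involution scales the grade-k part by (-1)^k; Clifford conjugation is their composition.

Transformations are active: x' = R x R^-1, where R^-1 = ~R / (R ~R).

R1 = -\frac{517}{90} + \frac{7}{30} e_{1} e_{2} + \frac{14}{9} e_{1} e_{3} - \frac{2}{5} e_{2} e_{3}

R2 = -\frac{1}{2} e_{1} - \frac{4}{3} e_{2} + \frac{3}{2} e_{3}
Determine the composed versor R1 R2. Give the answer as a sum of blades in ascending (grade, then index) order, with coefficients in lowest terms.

Distribute over the terms of R2 (each basis-blade product reordered to ascending indices, repeated generators contracted through their squares):
R1 (-\frac{1}{2} e_{1}) = \frac{517}{180} e_{1} - \frac{7}{60} e_{2} - \frac{7}{9} e_{3} + \frac{1}{5} e_{1} e_{2} e_{3}
R1 (-\frac{4}{3} e_{2}) = \frac{14}{45} e_{1} + \frac{1034}{135} e_{2} + \frac{8}{15} e_{3} + \frac{56}{27} e_{1} e_{2} e_{3}
R1 (\frac{3}{2} e_{3}) = -\frac{7}{3} e_{1} + \frac{3}{5} e_{2} - \frac{517}{60} e_{3} + \frac{7}{20} e_{1} e_{2} e_{3}
Summing the partial products and collecting blades:
Answer: \frac{17}{20} e_{1} + \frac{4397}{540} e_{2} - \frac{319}{36} e_{3} + \frac{1417}{540} e_{1} e_{2} e_{3}


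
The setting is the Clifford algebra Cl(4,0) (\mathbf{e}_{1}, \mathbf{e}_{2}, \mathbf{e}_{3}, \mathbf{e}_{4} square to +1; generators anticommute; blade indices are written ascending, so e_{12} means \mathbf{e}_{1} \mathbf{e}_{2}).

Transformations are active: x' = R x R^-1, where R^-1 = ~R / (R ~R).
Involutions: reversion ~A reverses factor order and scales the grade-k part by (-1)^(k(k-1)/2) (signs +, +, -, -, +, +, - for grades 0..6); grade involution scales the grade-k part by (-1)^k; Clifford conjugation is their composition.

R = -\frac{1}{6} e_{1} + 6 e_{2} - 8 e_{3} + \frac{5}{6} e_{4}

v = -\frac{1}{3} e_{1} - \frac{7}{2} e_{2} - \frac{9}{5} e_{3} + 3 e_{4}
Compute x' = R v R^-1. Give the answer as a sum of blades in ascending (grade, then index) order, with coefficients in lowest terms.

~R = -\frac{1}{6} e_{1} + 6 e_{2} - 8 e_{3} + \frac{5}{6} e_{4}, and R ~R = \frac{1813}{18}, so R^-1 = ~R / (\frac{1813}{18}).
R v = -\frac{182}{45} + \frac{31}{12} e_{12} - \frac{71}{30} e_{13} - \frac{2}{9} e_{14} - \frac{194}{5} e_{23} + \frac{251}{12} e_{24} - \frac{45}{2} e_{34}
Answer: \frac{449}{1295} e_{1} + \frac{7817}{2590} e_{2} + \frac{3163}{1295} e_{3} - \frac{2383}{777} e_{4}


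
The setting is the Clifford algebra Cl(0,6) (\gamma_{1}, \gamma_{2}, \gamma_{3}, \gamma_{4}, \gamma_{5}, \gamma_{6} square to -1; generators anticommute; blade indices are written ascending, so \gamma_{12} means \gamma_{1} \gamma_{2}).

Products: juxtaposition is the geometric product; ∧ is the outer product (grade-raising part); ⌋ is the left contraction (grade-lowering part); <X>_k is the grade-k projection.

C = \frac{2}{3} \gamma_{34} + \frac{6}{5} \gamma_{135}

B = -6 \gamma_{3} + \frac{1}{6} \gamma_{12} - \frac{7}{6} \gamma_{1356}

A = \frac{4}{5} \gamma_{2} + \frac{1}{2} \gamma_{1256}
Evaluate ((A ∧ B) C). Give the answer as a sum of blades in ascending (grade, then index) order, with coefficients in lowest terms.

step 1: -\frac{24}{5} \gamma_{23} - \frac{31}{15} \gamma_{12356}
step 2: \frac{16}{5} \gamma_{24} - \frac{62}{25} \gamma_{26} + \frac{144}{25} \gamma_{125} + \frac{62}{45} \gamma_{12456}
Answer: \frac{16}{5} \gamma_{24} - \frac{62}{25} \gamma_{26} + \frac{144}{25} \gamma_{125} + \frac{62}{45} \gamma_{12456}


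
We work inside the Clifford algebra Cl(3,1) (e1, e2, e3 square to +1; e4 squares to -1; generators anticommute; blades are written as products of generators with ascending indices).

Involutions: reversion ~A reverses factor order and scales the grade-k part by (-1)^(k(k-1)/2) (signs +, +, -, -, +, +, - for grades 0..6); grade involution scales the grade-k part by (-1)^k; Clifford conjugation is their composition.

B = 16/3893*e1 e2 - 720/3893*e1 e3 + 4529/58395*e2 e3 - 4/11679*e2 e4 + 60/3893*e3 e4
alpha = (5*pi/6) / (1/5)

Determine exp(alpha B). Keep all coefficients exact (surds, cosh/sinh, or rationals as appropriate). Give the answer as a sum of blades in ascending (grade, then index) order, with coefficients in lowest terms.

B^2 term by term: the squares give (16/3893)^2*(e1 e2)^2 + (-720/3893)^2*(e1 e3)^2 + (4529/58395)^2*(e2 e3)^2 + (-4/11679)^2*(e2 e4)^2 + (60/3893)^2*(e3 e4)^2 = 256/15155449*(-1) + 518400/15155449*(-1) + 20511841/3409976025*(-1) + 16/136399041*(+1) + 3600/15155449*(+1) = -1/25 (each basis 2-blade squares to minus the product of its generators' squares); cross terms between blades sharing an index anticommute and cancel; the commuting (index-disjoint) pairs give grade-4 terms 2*c*c'*(blade product), which cancel blade by blade — e1 e2 e3 e4: 1920/15155449 - 1920/15155449 = 0 — confirming B is simple. So B^2 = -1/25.
B^2 = -1/25 — a negative square means the series sums to a rotation: l = 1/5, alpha*l = 5*pi/6, so exp(alpha B) = cos(5*pi/6) + (sin(5*pi/6)/(1/5))*B = -sqrt(3)/2 + (5/2)*B.
Answer: -sqrt(3)/2 + 40/3893*e1 e2 - 1800/3893*e1 e3 + 4529/23358*e2 e3 - 10/11679*e2 e4 + 150/3893*e3 e4


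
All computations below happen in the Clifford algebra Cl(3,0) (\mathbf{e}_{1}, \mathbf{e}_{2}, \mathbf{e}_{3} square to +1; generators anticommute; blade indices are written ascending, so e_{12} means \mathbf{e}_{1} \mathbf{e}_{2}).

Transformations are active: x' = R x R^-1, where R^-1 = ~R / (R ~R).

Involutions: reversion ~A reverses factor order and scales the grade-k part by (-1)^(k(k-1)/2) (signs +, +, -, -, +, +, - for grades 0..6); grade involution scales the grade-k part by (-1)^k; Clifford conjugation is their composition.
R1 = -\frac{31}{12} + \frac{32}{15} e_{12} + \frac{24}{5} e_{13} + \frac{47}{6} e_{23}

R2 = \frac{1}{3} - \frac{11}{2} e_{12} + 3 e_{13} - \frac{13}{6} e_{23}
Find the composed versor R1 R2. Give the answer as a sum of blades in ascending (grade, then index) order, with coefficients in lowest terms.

Distribute over the terms of R1 (each basis-blade product reordered to ascending indices, repeated generators contracted through their squares):
(-\frac{31}{12}) R2 = -\frac{31}{36} + \frac{341}{24} e_{12} - \frac{31}{4} e_{13} + \frac{403}{72} e_{23}
(\frac{32}{15} e_{12}) R2 = \frac{176}{15} + \frac{32}{45} e_{12} - \frac{208}{45} e_{13} - \frac{32}{5} e_{23}
(\frac{24}{5} e_{13}) R2 = -\frac{72}{5} + \frac{52}{5} e_{12} + \frac{8}{5} e_{13} - \frac{132}{5} e_{23}
(\frac{47}{6} e_{23}) R2 = \frac{611}{36} + \frac{47}{2} e_{12} + \frac{517}{12} e_{13} + \frac{47}{18} e_{23}
Summing the partial products and collecting blades:
Answer: \frac{121}{9} + \frac{3515}{72} e_{12} + \frac{1454}{45} e_{13} - \frac{2951}{120} e_{23}
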